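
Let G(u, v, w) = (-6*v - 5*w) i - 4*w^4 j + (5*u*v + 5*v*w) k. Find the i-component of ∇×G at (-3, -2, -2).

-153

(∇×G)_1 = ∂G₃/∂v − ∂G₂/∂w
= 5*u + 5*w − (-16*w^3)
= 5*u + 16*w^3 + 5*w
At (-3, -2, -2): -153.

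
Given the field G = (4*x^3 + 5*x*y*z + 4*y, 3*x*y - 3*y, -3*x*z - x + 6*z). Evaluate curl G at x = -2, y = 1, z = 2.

(∇×G)₁ = ∂G₃/∂y − ∂G₂/∂z = 0
(∇×G)₂ = ∂G₁/∂z − ∂G₃/∂x = 5*x*y + 3*z + 1
(∇×G)₃ = ∂G₂/∂x − ∂G₁/∂y = -5*x*z + 3*y - 4
∇×G = (0, 5*x*y + 3*z + 1, -5*x*z + 3*y - 4)
At (-2, 1, 2): (0, -3, 19).

(0, -3, 19)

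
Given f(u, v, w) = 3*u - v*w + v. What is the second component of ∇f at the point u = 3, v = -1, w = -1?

(∇f)_2 = ∂f/∂v = -w + 1
At (3, -1, -1): 2.

2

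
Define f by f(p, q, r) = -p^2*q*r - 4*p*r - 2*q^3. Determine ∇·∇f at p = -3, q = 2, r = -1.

∂²f/∂p² = -2*q*r
∂²f/∂q² = -12*q
∂²f/∂r² = 0
∇²f = -2*q*r - 12*q
At (-3, 2, -1): -20.

-20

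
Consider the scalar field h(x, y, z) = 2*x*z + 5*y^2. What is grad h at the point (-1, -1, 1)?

∂h/∂x = 2*z
∂h/∂y = 10*y
∂h/∂z = 2*x
∇h = (2*z, 10*y, 2*x)
At (-1, -1, 1): (2, -10, -2).

(2, -10, -2)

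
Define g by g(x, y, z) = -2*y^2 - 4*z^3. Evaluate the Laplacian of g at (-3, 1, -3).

68

∂²g/∂x² = 0
∂²g/∂y² = -4
∂²g/∂z² = -24*z
∇²g = -24*z - 4
At (-3, 1, -3): 68.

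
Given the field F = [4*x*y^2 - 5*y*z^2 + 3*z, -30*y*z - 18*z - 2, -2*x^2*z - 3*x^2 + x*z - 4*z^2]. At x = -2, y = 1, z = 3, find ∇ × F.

(∇×F)₁ = ∂F₃/∂y − ∂F₂/∂z = 30*y + 18
(∇×F)₂ = ∂F₁/∂z − ∂F₃/∂x = 4*x*z + 6*x - 10*y*z - z + 3
(∇×F)₃ = ∂F₂/∂x − ∂F₁/∂y = -8*x*y + 5*z^2
∇×F = (30*y + 18, 4*x*z + 6*x - 10*y*z - z + 3, -8*x*y + 5*z^2)
At (-2, 1, 3): (48, -66, 61).

(48, -66, 61)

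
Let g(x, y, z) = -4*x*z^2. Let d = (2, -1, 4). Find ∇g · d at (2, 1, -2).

96

∂g/∂x = -4*z^2
∂g/∂y = 0
∂g/∂z = -8*x*z
∇g at (2, 1, -2) = (-16, 0, 32)
∇g · d = (-16)(2) + (0)(-1) + (32)(4) = 96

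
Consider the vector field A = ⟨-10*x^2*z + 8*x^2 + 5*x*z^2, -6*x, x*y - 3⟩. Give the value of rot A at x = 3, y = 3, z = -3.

(∇×A)₁ = ∂A₃/∂y − ∂A₂/∂z = x
(∇×A)₂ = ∂A₁/∂z − ∂A₃/∂x = -10*x^2 + 10*x*z - y
(∇×A)₃ = ∂A₂/∂x − ∂A₁/∂y = -6
∇×A = (x, -10*x^2 + 10*x*z - y, -6)
At (3, 3, -3): (3, -183, -6).

(3, -183, -6)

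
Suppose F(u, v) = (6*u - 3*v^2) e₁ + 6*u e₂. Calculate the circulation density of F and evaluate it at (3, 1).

∂F₂/∂u = 6
∂F₁/∂v = -6*v
Scalar curl = 6*v + 6
At (3, 1): 12.

12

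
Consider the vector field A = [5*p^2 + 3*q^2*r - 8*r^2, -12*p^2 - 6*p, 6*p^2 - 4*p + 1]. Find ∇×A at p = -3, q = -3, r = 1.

(0, 51, 84)

(∇×A)₁ = ∂A₃/∂q − ∂A₂/∂r = 0
(∇×A)₂ = ∂A₁/∂r − ∂A₃/∂p = -12*p + 3*q^2 - 16*r + 4
(∇×A)₃ = ∂A₂/∂p − ∂A₁/∂q = -24*p - 6*q*r - 6
∇×A = (0, -12*p + 3*q^2 - 16*r + 4, -24*p - 6*q*r - 6)
At (-3, -3, 1): (0, 51, 84).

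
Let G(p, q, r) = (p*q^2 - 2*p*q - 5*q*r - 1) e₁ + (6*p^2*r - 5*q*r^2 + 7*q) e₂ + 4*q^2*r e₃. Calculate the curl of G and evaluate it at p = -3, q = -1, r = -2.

(-18, 5, 50)

(∇×G)₁ = ∂G₃/∂q − ∂G₂/∂r = -6*p^2 + 18*q*r
(∇×G)₂ = ∂G₁/∂r − ∂G₃/∂p = -5*q
(∇×G)₃ = ∂G₂/∂p − ∂G₁/∂q = -2*p*q + 12*p*r + 2*p + 5*r
∇×G = (-6*p^2 + 18*q*r, -5*q, -2*p*q + 12*p*r + 2*p + 5*r)
At (-3, -1, -2): (-18, 5, 50).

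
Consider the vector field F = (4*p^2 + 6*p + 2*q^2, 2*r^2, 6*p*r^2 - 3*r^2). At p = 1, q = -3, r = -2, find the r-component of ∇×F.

(∇×F)_3 = ∂F₂/∂p − ∂F₁/∂q
= 0 − (4*q)
= -4*q
At (1, -3, -2): 12.

12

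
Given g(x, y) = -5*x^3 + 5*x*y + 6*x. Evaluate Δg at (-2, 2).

60

∂²g/∂x² = -30*x
∂²g/∂y² = 0
∇²g = -30*x
At (-2, 2): 60.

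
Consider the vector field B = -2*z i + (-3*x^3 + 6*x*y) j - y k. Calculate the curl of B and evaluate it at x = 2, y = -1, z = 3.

(-1, -2, -42)

(∇×B)₁ = ∂B₃/∂y − ∂B₂/∂z = -1
(∇×B)₂ = ∂B₁/∂z − ∂B₃/∂x = -2
(∇×B)₃ = ∂B₂/∂x − ∂B₁/∂y = -9*x^2 + 6*y
∇×B = (-1, -2, -9*x^2 + 6*y)
At (2, -1, 3): (-1, -2, -42).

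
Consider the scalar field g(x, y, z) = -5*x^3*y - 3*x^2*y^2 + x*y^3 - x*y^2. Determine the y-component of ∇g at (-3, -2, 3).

(∇g)_2 = ∂g/∂y = -5*x^3 - 6*x^2*y + 3*x*y^2 - 2*x*y
At (-3, -2, 3): 195.

195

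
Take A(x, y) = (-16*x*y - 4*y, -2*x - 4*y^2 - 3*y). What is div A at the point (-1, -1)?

21

∂A₁/∂x = -16*y
∂A₂/∂y = -8*y - 3
∇·A = -24*y - 3
At (-1, -1): 21.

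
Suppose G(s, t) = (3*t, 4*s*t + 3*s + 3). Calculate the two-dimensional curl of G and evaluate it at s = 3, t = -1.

∂G₂/∂s = 4*t + 3
∂G₁/∂t = 3
Scalar curl = 4*t
At (3, -1): -4.

-4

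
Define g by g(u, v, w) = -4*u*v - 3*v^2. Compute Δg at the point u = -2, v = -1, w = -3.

-6

∂²g/∂u² = 0
∂²g/∂v² = -6
∂²g/∂w² = 0
∇²g = -6
At (-2, -1, -3): -6.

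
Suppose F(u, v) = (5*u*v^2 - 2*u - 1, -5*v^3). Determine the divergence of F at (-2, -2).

∂F₁/∂u = 5*v^2 - 2
∂F₂/∂v = -15*v^2
∇·F = -10*v^2 - 2
At (-2, -2): -42.

-42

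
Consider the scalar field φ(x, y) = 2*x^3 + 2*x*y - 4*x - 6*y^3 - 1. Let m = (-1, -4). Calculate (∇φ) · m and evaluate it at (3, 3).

568

∂φ/∂x = 6*x^2 + 2*y - 4
∂φ/∂y = 2*x - 18*y^2
∇φ at (3, 3) = (56, -156)
∇φ · m = (56)(-1) + (-156)(-4) = 568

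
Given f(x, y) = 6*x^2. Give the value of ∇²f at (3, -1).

∂²f/∂x² = 12
∂²f/∂y² = 0
∇²f = 12
At (3, -1): 12.

12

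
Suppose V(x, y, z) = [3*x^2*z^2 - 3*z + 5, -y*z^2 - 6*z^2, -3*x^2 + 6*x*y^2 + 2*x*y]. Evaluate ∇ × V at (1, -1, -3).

(-40, -19, 0)

(∇×V)₁ = ∂V₃/∂y − ∂V₂/∂z = 12*x*y + 2*x + 2*y*z + 12*z
(∇×V)₂ = ∂V₁/∂z − ∂V₃/∂x = 6*x^2*z + 6*x - 6*y^2 - 2*y - 3
(∇×V)₃ = ∂V₂/∂x − ∂V₁/∂y = 0
∇×V = (12*x*y + 2*x + 2*y*z + 12*z, 6*x^2*z + 6*x - 6*y^2 - 2*y - 3, 0)
At (1, -1, -3): (-40, -19, 0).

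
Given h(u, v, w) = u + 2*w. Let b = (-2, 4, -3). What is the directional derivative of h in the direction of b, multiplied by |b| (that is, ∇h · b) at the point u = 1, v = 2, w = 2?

-8

∂h/∂u = 1
∂h/∂v = 0
∂h/∂w = 2
∇h at (1, 2, 2) = (1, 0, 2)
∇h · b = (1)(-2) + (0)(4) + (2)(-3) = -8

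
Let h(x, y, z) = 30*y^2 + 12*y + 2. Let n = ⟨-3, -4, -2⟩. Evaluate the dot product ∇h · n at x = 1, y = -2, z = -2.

∂h/∂x = 0
∂h/∂y = 60*y + 12
∂h/∂z = 0
∇h at (1, -2, -2) = (0, -108, 0)
∇h · n = (0)(-3) + (-108)(-4) + (0)(-2) = 432

432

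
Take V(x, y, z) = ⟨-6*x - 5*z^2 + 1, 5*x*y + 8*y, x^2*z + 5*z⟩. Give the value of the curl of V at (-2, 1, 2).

(0, -12, 5)

(∇×V)₁ = ∂V₃/∂y − ∂V₂/∂z = 0
(∇×V)₂ = ∂V₁/∂z − ∂V₃/∂x = -2*x*z - 10*z
(∇×V)₃ = ∂V₂/∂x − ∂V₁/∂y = 5*y
∇×V = (0, -2*x*z - 10*z, 5*y)
At (-2, 1, 2): (0, -12, 5).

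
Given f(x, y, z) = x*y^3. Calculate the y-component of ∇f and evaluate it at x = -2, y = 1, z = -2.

-6

(∇f)_2 = ∂f/∂y = 3*x*y^2
At (-2, 1, -2): -6.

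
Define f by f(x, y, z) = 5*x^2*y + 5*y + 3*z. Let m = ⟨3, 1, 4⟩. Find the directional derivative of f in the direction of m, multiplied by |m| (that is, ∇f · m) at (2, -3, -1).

∂f/∂x = 10*x*y
∂f/∂y = 5*x^2 + 5
∂f/∂z = 3
∇f at (2, -3, -1) = (-60, 25, 3)
∇f · m = (-60)(3) + (25)(1) + (3)(4) = -143

-143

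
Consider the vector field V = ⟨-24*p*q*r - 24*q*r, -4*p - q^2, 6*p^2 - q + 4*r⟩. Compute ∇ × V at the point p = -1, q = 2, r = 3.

(∇×V)₁ = ∂V₃/∂q − ∂V₂/∂r = -1
(∇×V)₂ = ∂V₁/∂r − ∂V₃/∂p = -24*p*q - 12*p - 24*q
(∇×V)₃ = ∂V₂/∂p − ∂V₁/∂q = 24*p*r + 24*r - 4
∇×V = (-1, -24*p*q - 12*p - 24*q, 24*p*r + 24*r - 4)
At (-1, 2, 3): (-1, 12, -4).

(-1, 12, -4)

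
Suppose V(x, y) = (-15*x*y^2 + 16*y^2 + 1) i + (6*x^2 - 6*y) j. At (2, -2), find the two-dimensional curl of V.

∂V₂/∂x = 12*x
∂V₁/∂y = -30*x*y + 32*y
Scalar curl = 30*x*y + 12*x - 32*y
At (2, -2): -32.

-32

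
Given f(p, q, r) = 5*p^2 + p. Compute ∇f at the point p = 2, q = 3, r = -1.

(21, 0, 0)

∂f/∂p = 10*p + 1
∂f/∂q = 0
∂f/∂r = 0
∇f = (10*p + 1, 0, 0)
At (2, 3, -1): (21, 0, 0).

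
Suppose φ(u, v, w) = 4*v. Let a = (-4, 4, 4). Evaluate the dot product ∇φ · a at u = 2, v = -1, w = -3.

∂φ/∂u = 0
∂φ/∂v = 4
∂φ/∂w = 0
∇φ at (2, -1, -3) = (0, 4, 0)
∇φ · a = (0)(-4) + (4)(4) + (0)(4) = 16

16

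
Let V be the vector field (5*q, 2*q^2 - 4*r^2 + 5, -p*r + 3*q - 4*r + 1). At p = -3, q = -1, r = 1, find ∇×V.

(∇×V)₁ = ∂V₃/∂q − ∂V₂/∂r = 8*r + 3
(∇×V)₂ = ∂V₁/∂r − ∂V₃/∂p = r
(∇×V)₃ = ∂V₂/∂p − ∂V₁/∂q = -5
∇×V = (8*r + 3, r, -5)
At (-3, -1, 1): (11, 1, -5).

(11, 1, -5)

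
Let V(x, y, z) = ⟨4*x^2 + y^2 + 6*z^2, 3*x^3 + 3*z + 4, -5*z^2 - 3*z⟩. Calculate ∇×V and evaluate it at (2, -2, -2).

(-3, -24, 40)

(∇×V)₁ = ∂V₃/∂y − ∂V₂/∂z = -3
(∇×V)₂ = ∂V₁/∂z − ∂V₃/∂x = 12*z
(∇×V)₃ = ∂V₂/∂x − ∂V₁/∂y = 9*x^2 - 2*y
∇×V = (-3, 12*z, 9*x^2 - 2*y)
At (2, -2, -2): (-3, -24, 40).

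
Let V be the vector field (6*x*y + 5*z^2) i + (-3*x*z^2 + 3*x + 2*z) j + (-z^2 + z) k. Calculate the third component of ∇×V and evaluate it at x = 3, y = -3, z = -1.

(∇×V)_3 = ∂V₂/∂x − ∂V₁/∂y
= -3*z^2 + 3 − (6*x)
= -6*x - 3*z^2 + 3
At (3, -3, -1): -18.

-18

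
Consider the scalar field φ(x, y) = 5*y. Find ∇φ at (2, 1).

∂φ/∂x = 0
∂φ/∂y = 5
∇φ = (0, 5)
At (2, 1): (0, 5).

(0, 5)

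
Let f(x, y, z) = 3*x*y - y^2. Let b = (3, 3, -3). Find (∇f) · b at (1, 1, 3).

∂f/∂x = 3*y
∂f/∂y = 3*x - 2*y
∂f/∂z = 0
∇f at (1, 1, 3) = (3, 1, 0)
∇f · b = (3)(3) + (1)(3) + (0)(-3) = 12

12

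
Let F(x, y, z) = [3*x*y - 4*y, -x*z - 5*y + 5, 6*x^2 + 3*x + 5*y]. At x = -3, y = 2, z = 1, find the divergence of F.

1

∂F₁/∂x = 3*y
∂F₂/∂y = -5
∂F₃/∂z = 0
∇·F = 3*y - 5
At (-3, 2, 1): 1.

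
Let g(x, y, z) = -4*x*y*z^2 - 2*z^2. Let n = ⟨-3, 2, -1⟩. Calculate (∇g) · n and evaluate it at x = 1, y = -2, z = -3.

∂g/∂x = -4*y*z^2
∂g/∂y = -4*x*z^2
∂g/∂z = -8*x*y*z - 4*z
∇g at (1, -2, -3) = (72, -36, -36)
∇g · n = (72)(-3) + (-36)(2) + (-36)(-1) = -252

-252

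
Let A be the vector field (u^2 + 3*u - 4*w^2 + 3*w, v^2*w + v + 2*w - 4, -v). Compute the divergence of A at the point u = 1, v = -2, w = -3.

18

∂A₁/∂u = 2*u + 3
∂A₂/∂v = 2*v*w + 1
∂A₃/∂w = 0
∇·A = 2*u + 2*v*w + 4
At (1, -2, -3): 18.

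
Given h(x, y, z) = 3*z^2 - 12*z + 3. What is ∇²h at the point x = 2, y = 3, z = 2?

6

∂²h/∂x² = 0
∂²h/∂y² = 0
∂²h/∂z² = 6
∇²h = 6
At (2, 3, 2): 6.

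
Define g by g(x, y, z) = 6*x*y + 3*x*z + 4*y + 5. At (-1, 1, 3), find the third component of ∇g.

(∇g)_3 = ∂g/∂z = 3*x
At (-1, 1, 3): -3.

-3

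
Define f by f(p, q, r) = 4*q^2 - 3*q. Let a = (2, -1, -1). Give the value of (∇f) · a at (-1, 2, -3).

-13

∂f/∂p = 0
∂f/∂q = 8*q - 3
∂f/∂r = 0
∇f at (-1, 2, -3) = (0, 13, 0)
∇f · a = (0)(2) + (13)(-1) + (0)(-1) = -13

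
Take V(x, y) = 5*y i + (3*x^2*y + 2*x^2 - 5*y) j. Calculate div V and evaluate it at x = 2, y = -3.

∂V₁/∂x = 0
∂V₂/∂y = 3*x^2 - 5
∇·V = 3*x^2 - 5
At (2, -3): 7.

7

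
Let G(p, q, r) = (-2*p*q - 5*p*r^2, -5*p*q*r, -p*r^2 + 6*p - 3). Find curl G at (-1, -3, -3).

(∇×G)₁ = ∂G₃/∂q − ∂G₂/∂r = 5*p*q
(∇×G)₂ = ∂G₁/∂r − ∂G₃/∂p = -10*p*r + r^2 - 6
(∇×G)₃ = ∂G₂/∂p − ∂G₁/∂q = 2*p - 5*q*r
∇×G = (5*p*q, -10*p*r + r^2 - 6, 2*p - 5*q*r)
At (-1, -3, -3): (15, -27, -47).

(15, -27, -47)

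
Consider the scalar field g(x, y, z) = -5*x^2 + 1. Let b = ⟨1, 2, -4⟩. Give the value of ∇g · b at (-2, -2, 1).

20

∂g/∂x = -10*x
∂g/∂y = 0
∂g/∂z = 0
∇g at (-2, -2, 1) = (20, 0, 0)
∇g · b = (20)(1) + (0)(2) + (0)(-4) = 20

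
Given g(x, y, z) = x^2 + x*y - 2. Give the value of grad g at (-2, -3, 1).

(-7, -2, 0)

∂g/∂x = 2*x + y
∂g/∂y = x
∂g/∂z = 0
∇g = (2*x + y, x, 0)
At (-2, -3, 1): (-7, -2, 0).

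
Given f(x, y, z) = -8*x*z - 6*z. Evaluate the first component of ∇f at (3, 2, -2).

16

(∇f)_1 = ∂f/∂x = -8*z
At (3, 2, -2): 16.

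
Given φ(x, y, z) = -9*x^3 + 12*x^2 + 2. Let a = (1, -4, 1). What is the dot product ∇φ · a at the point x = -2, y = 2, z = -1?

∂φ/∂x = -27*x^2 + 24*x
∂φ/∂y = 0
∂φ/∂z = 0
∇φ at (-2, 2, -1) = (-156, 0, 0)
∇φ · a = (-156)(1) + (0)(-4) + (0)(1) = -156

-156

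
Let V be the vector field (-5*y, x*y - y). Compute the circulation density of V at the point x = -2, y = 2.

∂V₂/∂x = y
∂V₁/∂y = -5
Scalar curl = y + 5
At (-2, 2): 7.

7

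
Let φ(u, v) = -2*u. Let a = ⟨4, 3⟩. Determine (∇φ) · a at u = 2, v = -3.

∂φ/∂u = -2
∂φ/∂v = 0
∇φ at (2, -3) = (-2, 0)
∇φ · a = (-2)(4) + (0)(3) = -8

-8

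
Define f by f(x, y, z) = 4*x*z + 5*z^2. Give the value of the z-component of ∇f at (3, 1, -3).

(∇f)_3 = ∂f/∂z = 4*x + 10*z
At (3, 1, -3): -18.

-18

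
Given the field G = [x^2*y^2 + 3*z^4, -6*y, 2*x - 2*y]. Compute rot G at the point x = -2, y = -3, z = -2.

(-2, -98, 24)

(∇×G)₁ = ∂G₃/∂y − ∂G₂/∂z = -2
(∇×G)₂ = ∂G₁/∂z − ∂G₃/∂x = 12*z^3 - 2
(∇×G)₃ = ∂G₂/∂x − ∂G₁/∂y = -2*x^2*y
∇×G = (-2, 12*z^3 - 2, -2*x^2*y)
At (-2, -3, -2): (-2, -98, 24).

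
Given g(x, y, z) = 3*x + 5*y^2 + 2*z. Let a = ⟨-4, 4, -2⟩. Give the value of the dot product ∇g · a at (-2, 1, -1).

24

∂g/∂x = 3
∂g/∂y = 10*y
∂g/∂z = 2
∇g at (-2, 1, -1) = (3, 10, 2)
∇g · a = (3)(-4) + (10)(4) + (2)(-2) = 24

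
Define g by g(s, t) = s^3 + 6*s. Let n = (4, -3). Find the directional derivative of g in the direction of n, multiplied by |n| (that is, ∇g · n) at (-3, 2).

132

∂g/∂s = 3*s^2 + 6
∂g/∂t = 0
∇g at (-3, 2) = (33, 0)
∇g · n = (33)(4) + (0)(-3) = 132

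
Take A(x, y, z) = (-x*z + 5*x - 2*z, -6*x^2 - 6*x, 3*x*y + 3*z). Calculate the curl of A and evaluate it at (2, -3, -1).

(6, 5, -30)

(∇×A)₁ = ∂A₃/∂y − ∂A₂/∂z = 3*x
(∇×A)₂ = ∂A₁/∂z − ∂A₃/∂x = -x - 3*y - 2
(∇×A)₃ = ∂A₂/∂x − ∂A₁/∂y = -12*x - 6
∇×A = (3*x, -x - 3*y - 2, -12*x - 6)
At (2, -3, -1): (6, 5, -30).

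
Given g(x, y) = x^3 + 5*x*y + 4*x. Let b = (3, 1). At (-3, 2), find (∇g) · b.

∂g/∂x = 3*x^2 + 5*y + 4
∂g/∂y = 5*x
∇g at (-3, 2) = (41, -15)
∇g · b = (41)(3) + (-15)(1) = 108

108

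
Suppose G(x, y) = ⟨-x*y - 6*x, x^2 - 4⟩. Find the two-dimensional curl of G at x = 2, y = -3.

∂G₂/∂x = 2*x
∂G₁/∂y = -x
Scalar curl = 3*x
At (2, -3): 6.

6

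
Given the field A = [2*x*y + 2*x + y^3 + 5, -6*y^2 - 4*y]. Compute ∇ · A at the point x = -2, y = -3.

28

∂A₁/∂x = 2*y + 2
∂A₂/∂y = -12*y - 4
∇·A = -10*y - 2
At (-2, -3): 28.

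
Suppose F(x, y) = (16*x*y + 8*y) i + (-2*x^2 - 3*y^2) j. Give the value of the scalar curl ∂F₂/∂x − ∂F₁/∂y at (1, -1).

∂F₂/∂x = -4*x
∂F₁/∂y = 16*x + 8
Scalar curl = -20*x - 8
At (1, -1): -28.

-28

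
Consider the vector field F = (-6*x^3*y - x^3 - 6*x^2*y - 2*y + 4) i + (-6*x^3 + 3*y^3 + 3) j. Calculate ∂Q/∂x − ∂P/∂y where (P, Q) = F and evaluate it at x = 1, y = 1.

-4

∂F₂/∂x = -18*x^2
∂F₁/∂y = -6*x^3 - 6*x^2 - 2
Scalar curl = 6*x^3 - 12*x^2 + 2
At (1, 1): -4.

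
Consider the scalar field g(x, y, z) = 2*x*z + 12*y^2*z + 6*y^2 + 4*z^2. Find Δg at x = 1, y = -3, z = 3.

92

∂²g/∂x² = 0
∂²g/∂y² = 12*(2*z + 1)
∂²g/∂z² = 8
∇²g = 24*z + 20
At (1, -3, 3): 92.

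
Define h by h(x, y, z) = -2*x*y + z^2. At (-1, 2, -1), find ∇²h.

2

∂²h/∂x² = 0
∂²h/∂y² = 0
∂²h/∂z² = 2
∇²h = 2
At (-1, 2, -1): 2.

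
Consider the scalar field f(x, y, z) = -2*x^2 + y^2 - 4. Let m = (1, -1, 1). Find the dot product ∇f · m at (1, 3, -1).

∂f/∂x = -4*x
∂f/∂y = 2*y
∂f/∂z = 0
∇f at (1, 3, -1) = (-4, 6, 0)
∇f · m = (-4)(1) + (6)(-1) + (0)(1) = -10

-10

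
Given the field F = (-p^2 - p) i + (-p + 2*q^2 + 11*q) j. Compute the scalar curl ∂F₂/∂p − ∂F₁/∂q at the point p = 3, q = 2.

∂F₂/∂p = -1
∂F₁/∂q = 0
Scalar curl = -1
At (3, 2): -1.

-1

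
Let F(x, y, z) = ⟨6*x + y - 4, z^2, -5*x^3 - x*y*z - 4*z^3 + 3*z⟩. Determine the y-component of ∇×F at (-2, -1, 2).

(∇×F)_2 = ∂F₁/∂z − ∂F₃/∂x
= 0 − (-15*x^2 - y*z)
= 15*x^2 + y*z
At (-2, -1, 2): 58.

58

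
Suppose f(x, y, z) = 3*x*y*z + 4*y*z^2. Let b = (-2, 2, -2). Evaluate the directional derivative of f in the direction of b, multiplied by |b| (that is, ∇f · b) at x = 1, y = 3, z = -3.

234

∂f/∂x = 3*y*z
∂f/∂y = 3*x*z + 4*z^2
∂f/∂z = 3*x*y + 8*y*z
∇f at (1, 3, -3) = (-27, 27, -63)
∇f · b = (-27)(-2) + (27)(2) + (-63)(-2) = 234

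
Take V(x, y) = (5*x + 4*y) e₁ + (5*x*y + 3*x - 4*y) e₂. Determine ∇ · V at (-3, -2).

∂V₁/∂x = 5
∂V₂/∂y = 5*x - 4
∇·V = 5*x + 1
At (-3, -2): -14.

-14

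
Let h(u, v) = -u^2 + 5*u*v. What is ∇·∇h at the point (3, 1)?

∂²h/∂u² = -2
∂²h/∂v² = 0
∇²h = -2
At (3, 1): -2.

-2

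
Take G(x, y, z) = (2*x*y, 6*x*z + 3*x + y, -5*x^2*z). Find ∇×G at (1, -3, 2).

(∇×G)₁ = ∂G₃/∂y − ∂G₂/∂z = -6*x
(∇×G)₂ = ∂G₁/∂z − ∂G₃/∂x = 10*x*z
(∇×G)₃ = ∂G₂/∂x − ∂G₁/∂y = -2*x + 6*z + 3
∇×G = (-6*x, 10*x*z, -2*x + 6*z + 3)
At (1, -3, 2): (-6, 20, 13).

(-6, 20, 13)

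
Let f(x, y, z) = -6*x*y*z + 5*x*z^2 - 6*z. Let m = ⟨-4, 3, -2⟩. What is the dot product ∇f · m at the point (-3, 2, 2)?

∂f/∂x = -6*y*z + 5*z^2
∂f/∂y = -6*x*z
∂f/∂z = -6*x*y + 10*x*z - 6
∇f at (-3, 2, 2) = (-4, 36, -30)
∇f · m = (-4)(-4) + (36)(3) + (-30)(-2) = 184

184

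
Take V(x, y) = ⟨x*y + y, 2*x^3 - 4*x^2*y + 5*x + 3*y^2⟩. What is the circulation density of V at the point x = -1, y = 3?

35

∂V₂/∂x = 6*x^2 - 8*x*y + 5
∂V₁/∂y = x + 1
Scalar curl = 6*x^2 - 8*x*y - x + 4
At (-1, 3): 35.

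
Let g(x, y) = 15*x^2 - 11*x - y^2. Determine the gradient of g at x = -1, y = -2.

(-41, 4)

∂g/∂x = 30*x - 11
∂g/∂y = -2*y
∇g = (30*x - 11, -2*y)
At (-1, -2): (-41, 4).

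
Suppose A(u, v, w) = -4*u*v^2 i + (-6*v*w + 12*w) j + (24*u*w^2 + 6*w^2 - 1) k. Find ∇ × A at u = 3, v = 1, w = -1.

(∇×A)₁ = ∂A₃/∂v − ∂A₂/∂w = 6*v - 12
(∇×A)₂ = ∂A₁/∂w − ∂A₃/∂u = -24*w^2
(∇×A)₃ = ∂A₂/∂u − ∂A₁/∂v = 8*u*v
∇×A = (6*v - 12, -24*w^2, 8*u*v)
At (3, 1, -1): (-6, -24, 24).

(-6, -24, 24)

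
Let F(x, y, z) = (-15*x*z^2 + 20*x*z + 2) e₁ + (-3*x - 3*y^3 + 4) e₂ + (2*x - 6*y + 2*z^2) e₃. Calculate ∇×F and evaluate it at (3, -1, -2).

(∇×F)₁ = ∂F₃/∂y − ∂F₂/∂z = -6
(∇×F)₂ = ∂F₁/∂z − ∂F₃/∂x = -30*x*z + 20*x - 2
(∇×F)₃ = ∂F₂/∂x − ∂F₁/∂y = -3
∇×F = (-6, -30*x*z + 20*x - 2, -3)
At (3, -1, -2): (-6, 238, -3).

(-6, 238, -3)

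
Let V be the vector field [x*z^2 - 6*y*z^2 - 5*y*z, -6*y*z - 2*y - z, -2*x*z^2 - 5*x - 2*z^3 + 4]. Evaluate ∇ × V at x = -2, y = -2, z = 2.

(∇×V)₁ = ∂V₃/∂y − ∂V₂/∂z = 6*y + 1
(∇×V)₂ = ∂V₁/∂z − ∂V₃/∂x = 2*x*z - 12*y*z - 5*y + 2*z^2 + 5
(∇×V)₃ = ∂V₂/∂x − ∂V₁/∂y = 6*z^2 + 5*z
∇×V = (6*y + 1, 2*x*z - 12*y*z - 5*y + 2*z^2 + 5, 6*z^2 + 5*z)
At (-2, -2, 2): (-11, 63, 34).

(-11, 63, 34)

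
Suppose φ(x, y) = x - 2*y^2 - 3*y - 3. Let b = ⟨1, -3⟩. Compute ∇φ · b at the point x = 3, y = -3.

-26

∂φ/∂x = 1
∂φ/∂y = -4*y - 3
∇φ at (3, -3) = (1, 9)
∇φ · b = (1)(1) + (9)(-3) = -26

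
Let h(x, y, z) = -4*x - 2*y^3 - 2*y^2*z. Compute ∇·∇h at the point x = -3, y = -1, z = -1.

∂²h/∂x² = 0
∂²h/∂y² = -4*(3*y + z)
∂²h/∂z² = 0
∇²h = -12*y - 4*z
At (-3, -1, -1): 16.

16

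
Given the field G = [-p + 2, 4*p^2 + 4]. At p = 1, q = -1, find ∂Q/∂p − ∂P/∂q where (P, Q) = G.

8

∂G₂/∂p = 8*p
∂G₁/∂q = 0
Scalar curl = 8*p
At (1, -1): 8.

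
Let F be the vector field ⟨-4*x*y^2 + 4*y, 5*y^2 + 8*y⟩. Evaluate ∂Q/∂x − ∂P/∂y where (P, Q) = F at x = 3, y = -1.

-28

∂F₂/∂x = 0
∂F₁/∂y = -8*x*y + 4
Scalar curl = 8*x*y - 4
At (3, -1): -28.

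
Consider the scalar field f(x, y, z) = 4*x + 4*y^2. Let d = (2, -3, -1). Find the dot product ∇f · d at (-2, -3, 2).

80

∂f/∂x = 4
∂f/∂y = 8*y
∂f/∂z = 0
∇f at (-2, -3, 2) = (4, -24, 0)
∇f · d = (4)(2) + (-24)(-3) + (0)(-1) = 80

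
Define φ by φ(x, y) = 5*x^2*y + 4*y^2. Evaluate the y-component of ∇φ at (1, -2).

(∇φ)_2 = ∂φ/∂y = 5*x^2 + 8*y
At (1, -2): -11.

-11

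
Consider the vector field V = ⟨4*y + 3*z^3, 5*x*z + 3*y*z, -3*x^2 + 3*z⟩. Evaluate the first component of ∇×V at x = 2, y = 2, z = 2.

-16

(∇×V)_1 = ∂V₃/∂y − ∂V₂/∂z
= 0 − (5*x + 3*y)
= -5*x - 3*y
At (2, 2, 2): -16.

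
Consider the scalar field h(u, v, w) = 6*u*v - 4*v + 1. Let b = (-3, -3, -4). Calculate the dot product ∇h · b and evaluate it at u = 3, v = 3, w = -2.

-96

∂h/∂u = 6*v
∂h/∂v = 6*u - 4
∂h/∂w = 0
∇h at (3, 3, -2) = (18, 14, 0)
∇h · b = (18)(-3) + (14)(-3) + (0)(-4) = -96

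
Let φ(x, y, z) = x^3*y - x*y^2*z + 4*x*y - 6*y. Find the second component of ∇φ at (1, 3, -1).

5

(∇φ)_2 = ∂φ/∂y = x^3 - 2*x*y*z + 4*x - 6
At (1, 3, -1): 5.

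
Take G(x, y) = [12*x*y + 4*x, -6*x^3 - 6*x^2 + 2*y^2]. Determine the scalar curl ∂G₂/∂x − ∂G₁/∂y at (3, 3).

∂G₂/∂x = -18*x^2 - 12*x
∂G₁/∂y = 12*x
Scalar curl = -18*x^2 - 24*x
At (3, 3): -234.

-234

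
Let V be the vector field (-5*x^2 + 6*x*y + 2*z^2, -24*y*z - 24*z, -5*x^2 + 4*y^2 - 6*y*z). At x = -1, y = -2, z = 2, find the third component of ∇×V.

6

(∇×V)_3 = ∂V₂/∂x − ∂V₁/∂y
= 0 − (6*x)
= -6*x
At (-1, -2, 2): 6.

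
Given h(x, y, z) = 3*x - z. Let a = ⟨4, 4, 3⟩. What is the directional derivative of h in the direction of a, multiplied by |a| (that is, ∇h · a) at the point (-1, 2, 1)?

9

∂h/∂x = 3
∂h/∂y = 0
∂h/∂z = -1
∇h at (-1, 2, 1) = (3, 0, -1)
∇h · a = (3)(4) + (0)(4) + (-1)(3) = 9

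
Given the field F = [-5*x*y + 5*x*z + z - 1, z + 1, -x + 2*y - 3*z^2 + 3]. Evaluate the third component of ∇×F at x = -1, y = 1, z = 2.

-5

(∇×F)_3 = ∂F₂/∂x − ∂F₁/∂y
= 0 − (-5*x)
= 5*x
At (-1, 1, 2): -5.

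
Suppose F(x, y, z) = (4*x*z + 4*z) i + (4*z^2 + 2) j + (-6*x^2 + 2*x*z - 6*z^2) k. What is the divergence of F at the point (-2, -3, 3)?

∂F₁/∂x = 4*z
∂F₂/∂y = 0
∂F₃/∂z = 2*x - 12*z
∇·F = 2*x - 8*z
At (-2, -3, 3): -28.

-28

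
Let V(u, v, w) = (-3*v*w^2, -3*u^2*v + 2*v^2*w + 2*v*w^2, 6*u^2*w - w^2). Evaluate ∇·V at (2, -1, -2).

∂V₁/∂u = 0
∂V₂/∂v = -3*u^2 + 4*v*w + 2*w^2
∂V₃/∂w = 6*u^2 - 2*w
∇·V = 3*u^2 + 4*v*w + 2*w^2 - 2*w
At (2, -1, -2): 32.

32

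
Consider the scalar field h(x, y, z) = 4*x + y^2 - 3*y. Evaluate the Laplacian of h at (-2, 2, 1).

2

∂²h/∂x² = 0
∂²h/∂y² = 2
∂²h/∂z² = 0
∇²h = 2
At (-2, 2, 1): 2.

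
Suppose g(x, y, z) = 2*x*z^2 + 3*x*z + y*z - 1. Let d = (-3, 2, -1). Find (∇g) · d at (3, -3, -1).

∂g/∂x = 2*z^2 + 3*z
∂g/∂y = z
∂g/∂z = 4*x*z + 3*x + y
∇g at (3, -3, -1) = (-1, -1, -6)
∇g · d = (-1)(-3) + (-1)(2) + (-6)(-1) = 7

7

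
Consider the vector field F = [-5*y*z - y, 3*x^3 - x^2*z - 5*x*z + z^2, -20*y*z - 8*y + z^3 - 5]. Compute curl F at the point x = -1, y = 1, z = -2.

(∇×F)₁ = ∂F₃/∂y − ∂F₂/∂z = x^2 + 5*x - 22*z - 8
(∇×F)₂ = ∂F₁/∂z − ∂F₃/∂x = -5*y
(∇×F)₃ = ∂F₂/∂x − ∂F₁/∂y = 9*x^2 - 2*x*z + 1
∇×F = (x^2 + 5*x - 22*z - 8, -5*y, 9*x^2 - 2*x*z + 1)
At (-1, 1, -2): (32, -5, 6).

(32, -5, 6)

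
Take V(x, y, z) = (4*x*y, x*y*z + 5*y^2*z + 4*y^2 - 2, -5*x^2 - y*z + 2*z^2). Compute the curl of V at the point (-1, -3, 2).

(-50, -10, -2)

(∇×V)₁ = ∂V₃/∂y − ∂V₂/∂z = -x*y - 5*y^2 - z
(∇×V)₂ = ∂V₁/∂z − ∂V₃/∂x = 10*x
(∇×V)₃ = ∂V₂/∂x − ∂V₁/∂y = -4*x + y*z
∇×V = (-x*y - 5*y^2 - z, 10*x, -4*x + y*z)
At (-1, -3, 2): (-50, -10, -2).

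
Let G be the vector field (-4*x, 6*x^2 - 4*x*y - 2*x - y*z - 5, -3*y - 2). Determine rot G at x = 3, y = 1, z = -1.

(-2, 0, 30)

(∇×G)₁ = ∂G₃/∂y − ∂G₂/∂z = y - 3
(∇×G)₂ = ∂G₁/∂z − ∂G₃/∂x = 0
(∇×G)₃ = ∂G₂/∂x − ∂G₁/∂y = 12*x - 4*y - 2
∇×G = (y - 3, 0, 12*x - 4*y - 2)
At (3, 1, -1): (-2, 0, 30).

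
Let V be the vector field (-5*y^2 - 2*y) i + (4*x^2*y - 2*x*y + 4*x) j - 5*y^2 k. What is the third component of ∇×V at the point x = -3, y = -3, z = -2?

(∇×V)_3 = ∂V₂/∂x − ∂V₁/∂y
= 8*x*y - 2*y + 4 − (-10*y - 2)
= 8*x*y + 8*y + 6
At (-3, -3, -2): 54.

54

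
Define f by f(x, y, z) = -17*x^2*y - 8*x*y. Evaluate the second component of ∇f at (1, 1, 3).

-25

(∇f)_2 = ∂f/∂y = -17*x^2 - 8*x
At (1, 1, 3): -25.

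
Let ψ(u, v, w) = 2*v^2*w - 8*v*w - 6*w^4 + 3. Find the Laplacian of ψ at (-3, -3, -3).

-660

∂²ψ/∂u² = 0
∂²ψ/∂v² = 4*w
∂²ψ/∂w² = -72*w^2
∇²ψ = -72*w^2 + 4*w
At (-3, -3, -3): -660.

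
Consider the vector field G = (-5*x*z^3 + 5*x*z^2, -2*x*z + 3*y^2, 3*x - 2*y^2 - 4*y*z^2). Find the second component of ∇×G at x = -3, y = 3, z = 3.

312

(∇×G)_2 = ∂G₁/∂z − ∂G₃/∂x
= -15*x*z^2 + 10*x*z − (3)
= -15*x*z^2 + 10*x*z - 3
At (-3, 3, 3): 312.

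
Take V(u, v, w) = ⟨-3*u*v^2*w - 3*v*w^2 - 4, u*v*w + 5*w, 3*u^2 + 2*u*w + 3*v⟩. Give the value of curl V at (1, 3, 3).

(∇×V)₁ = ∂V₃/∂v − ∂V₂/∂w = -u*v - 2
(∇×V)₂ = ∂V₁/∂w − ∂V₃/∂u = -3*u*v^2 - 6*u - 6*v*w - 2*w
(∇×V)₃ = ∂V₂/∂u − ∂V₁/∂v = 6*u*v*w + v*w + 3*w^2
∇×V = (-u*v - 2, -3*u*v^2 - 6*u - 6*v*w - 2*w, 6*u*v*w + v*w + 3*w^2)
At (1, 3, 3): (-5, -93, 90).

(-5, -93, 90)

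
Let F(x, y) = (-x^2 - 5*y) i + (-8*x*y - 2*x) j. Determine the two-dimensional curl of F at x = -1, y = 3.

∂F₂/∂x = -8*y - 2
∂F₁/∂y = -5
Scalar curl = -8*y + 3
At (-1, 3): -21.

-21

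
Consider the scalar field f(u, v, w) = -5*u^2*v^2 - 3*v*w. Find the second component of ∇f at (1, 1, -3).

-1

(∇f)_2 = ∂f/∂v = -10*u^2*v - 3*w
At (1, 1, -3): -1.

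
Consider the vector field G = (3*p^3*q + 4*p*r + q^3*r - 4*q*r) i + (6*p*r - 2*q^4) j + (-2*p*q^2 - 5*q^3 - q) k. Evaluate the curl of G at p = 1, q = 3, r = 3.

(∇×G)₁ = ∂G₃/∂q − ∂G₂/∂r = -4*p*q - 6*p - 15*q^2 - 1
(∇×G)₂ = ∂G₁/∂r − ∂G₃/∂p = 4*p + q^3 + 2*q^2 - 4*q
(∇×G)₃ = ∂G₂/∂p − ∂G₁/∂q = -3*p^3 - 3*q^2*r + 10*r
∇×G = (-4*p*q - 6*p - 15*q^2 - 1, 4*p + q^3 + 2*q^2 - 4*q, -3*p^3 - 3*q^2*r + 10*r)
At (1, 3, 3): (-154, 37, -54).

(-154, 37, -54)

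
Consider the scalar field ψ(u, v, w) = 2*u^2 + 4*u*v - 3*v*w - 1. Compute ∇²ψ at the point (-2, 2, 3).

4

∂²ψ/∂u² = 4
∂²ψ/∂v² = 0
∂²ψ/∂w² = 0
∇²ψ = 4
At (-2, 2, 3): 4.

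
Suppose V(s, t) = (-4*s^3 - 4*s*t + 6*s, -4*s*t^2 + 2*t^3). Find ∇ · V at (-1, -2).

10

∂V₁/∂s = -12*s^2 - 4*t + 6
∂V₂/∂t = -8*s*t + 6*t^2
∇·V = -12*s^2 - 8*s*t + 6*t^2 - 4*t + 6
At (-1, -2): 10.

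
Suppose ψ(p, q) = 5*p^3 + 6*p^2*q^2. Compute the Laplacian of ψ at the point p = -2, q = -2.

36

∂²ψ/∂p² = 6*(5*p + 2*q^2)
∂²ψ/∂q² = 12*p^2
∇²ψ = 12*p^2 + 30*p + 12*q^2
At (-2, -2): 36.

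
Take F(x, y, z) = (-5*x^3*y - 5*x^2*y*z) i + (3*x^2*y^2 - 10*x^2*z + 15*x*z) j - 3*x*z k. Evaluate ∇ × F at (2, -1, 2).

(∇×F)₁ = ∂F₃/∂y − ∂F₂/∂z = 10*x^2 - 15*x
(∇×F)₂ = ∂F₁/∂z − ∂F₃/∂x = -5*x^2*y + 3*z
(∇×F)₃ = ∂F₂/∂x − ∂F₁/∂y = 5*x^3 + 5*x^2*z + 6*x*y^2 - 20*x*z + 15*z
∇×F = (10*x^2 - 15*x, -5*x^2*y + 3*z, 5*x^3 + 5*x^2*z + 6*x*y^2 - 20*x*z + 15*z)
At (2, -1, 2): (10, 26, 42).

(10, 26, 42)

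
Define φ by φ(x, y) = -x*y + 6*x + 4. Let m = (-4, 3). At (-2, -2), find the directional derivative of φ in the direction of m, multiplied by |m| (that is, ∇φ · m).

∂φ/∂x = -y + 6
∂φ/∂y = -x
∇φ at (-2, -2) = (8, 2)
∇φ · m = (8)(-4) + (2)(3) = -26

-26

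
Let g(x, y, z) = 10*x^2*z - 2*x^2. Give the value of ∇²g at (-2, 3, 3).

∂²g/∂x² = 4*(5*z - 1)
∂²g/∂y² = 0
∂²g/∂z² = 0
∇²g = 20*z - 4
At (-2, 3, 3): 56.

56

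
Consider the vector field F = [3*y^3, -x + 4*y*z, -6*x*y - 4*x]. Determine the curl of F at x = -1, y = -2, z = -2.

(14, -8, -37)

(∇×F)₁ = ∂F₃/∂y − ∂F₂/∂z = -6*x - 4*y
(∇×F)₂ = ∂F₁/∂z − ∂F₃/∂x = 6*y + 4
(∇×F)₃ = ∂F₂/∂x − ∂F₁/∂y = -9*y^2 - 1
∇×F = (-6*x - 4*y, 6*y + 4, -9*y^2 - 1)
At (-1, -2, -2): (14, -8, -37).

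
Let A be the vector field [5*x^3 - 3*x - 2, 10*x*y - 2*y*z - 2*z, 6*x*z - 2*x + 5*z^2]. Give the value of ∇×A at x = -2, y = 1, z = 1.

(4, -4, 10)

(∇×A)₁ = ∂A₃/∂y − ∂A₂/∂z = 2*y + 2
(∇×A)₂ = ∂A₁/∂z − ∂A₃/∂x = -6*z + 2
(∇×A)₃ = ∂A₂/∂x − ∂A₁/∂y = 10*y
∇×A = (2*y + 2, -6*z + 2, 10*y)
At (-2, 1, 1): (4, -4, 10).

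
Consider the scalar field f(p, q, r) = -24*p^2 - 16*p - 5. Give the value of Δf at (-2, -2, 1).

∂²f/∂p² = -48
∂²f/∂q² = 0
∂²f/∂r² = 0
∇²f = -48
At (-2, -2, 1): -48.

-48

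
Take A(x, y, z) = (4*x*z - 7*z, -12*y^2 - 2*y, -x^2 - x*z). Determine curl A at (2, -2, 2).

(∇×A)₁ = ∂A₃/∂y − ∂A₂/∂z = 0
(∇×A)₂ = ∂A₁/∂z − ∂A₃/∂x = 6*x + z - 7
(∇×A)₃ = ∂A₂/∂x − ∂A₁/∂y = 0
∇×A = (0, 6*x + z - 7, 0)
At (2, -2, 2): (0, 7, 0).

(0, 7, 0)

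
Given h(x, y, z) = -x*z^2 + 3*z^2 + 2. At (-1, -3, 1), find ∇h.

∂h/∂x = -z^2
∂h/∂y = 0
∂h/∂z = -2*x*z + 6*z
∇h = (-z^2, 0, -2*x*z + 6*z)
At (-1, -3, 1): (-1, 0, 8).

(-1, 0, 8)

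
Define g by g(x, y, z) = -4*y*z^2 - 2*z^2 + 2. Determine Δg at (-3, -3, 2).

20

∂²g/∂x² = 0
∂²g/∂y² = 0
∂²g/∂z² = -4*(2*y + 1)
∇²g = -8*y - 4
At (-3, -3, 2): 20.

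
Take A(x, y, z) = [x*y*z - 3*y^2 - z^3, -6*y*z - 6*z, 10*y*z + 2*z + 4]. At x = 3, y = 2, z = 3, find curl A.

(∇×A)₁ = ∂A₃/∂y − ∂A₂/∂z = 6*y + 10*z + 6
(∇×A)₂ = ∂A₁/∂z − ∂A₃/∂x = x*y - 3*z^2
(∇×A)₃ = ∂A₂/∂x − ∂A₁/∂y = -x*z + 6*y
∇×A = (6*y + 10*z + 6, x*y - 3*z^2, -x*z + 6*y)
At (3, 2, 3): (48, -21, 3).

(48, -21, 3)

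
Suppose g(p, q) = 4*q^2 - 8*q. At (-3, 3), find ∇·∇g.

8

∂²g/∂p² = 0
∂²g/∂q² = 8
∇²g = 8
At (-3, 3): 8.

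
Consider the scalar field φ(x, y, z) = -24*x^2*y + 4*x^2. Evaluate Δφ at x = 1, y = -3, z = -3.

152

∂²φ/∂x² = 8*(-6*y + 1)
∂²φ/∂y² = 0
∂²φ/∂z² = 0
∇²φ = -48*y + 8
At (1, -3, -3): 152.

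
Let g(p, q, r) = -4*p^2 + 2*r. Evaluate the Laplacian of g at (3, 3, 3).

∂²g/∂p² = -8
∂²g/∂q² = 0
∂²g/∂r² = 0
∇²g = -8
At (3, 3, 3): -8.

-8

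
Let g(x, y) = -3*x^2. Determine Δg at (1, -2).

-6

∂²g/∂x² = -6
∂²g/∂y² = 0
∇²g = -6
At (1, -2): -6.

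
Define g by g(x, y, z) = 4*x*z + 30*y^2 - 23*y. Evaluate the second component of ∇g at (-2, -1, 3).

(∇g)_2 = ∂g/∂y = 60*y - 23
At (-2, -1, 3): -83.

-83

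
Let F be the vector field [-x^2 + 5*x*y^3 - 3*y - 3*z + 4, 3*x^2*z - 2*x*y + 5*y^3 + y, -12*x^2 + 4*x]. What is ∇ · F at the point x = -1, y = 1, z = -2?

25

∂F₁/∂x = -2*x + 5*y^3
∂F₂/∂y = -2*x + 15*y^2 + 1
∂F₃/∂z = 0
∇·F = -4*x + 5*y^3 + 15*y^2 + 1
At (-1, 1, -2): 25.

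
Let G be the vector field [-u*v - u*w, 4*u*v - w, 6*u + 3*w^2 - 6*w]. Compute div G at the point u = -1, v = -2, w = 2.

∂G₁/∂u = -v - w
∂G₂/∂v = 4*u
∂G₃/∂w = 6*w - 6
∇·G = 4*u - v + 5*w - 6
At (-1, -2, 2): 2.

2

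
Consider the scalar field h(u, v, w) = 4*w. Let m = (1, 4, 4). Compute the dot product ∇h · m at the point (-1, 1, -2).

16

∂h/∂u = 0
∂h/∂v = 0
∂h/∂w = 4
∇h at (-1, 1, -2) = (0, 0, 4)
∇h · m = (0)(1) + (0)(4) + (4)(4) = 16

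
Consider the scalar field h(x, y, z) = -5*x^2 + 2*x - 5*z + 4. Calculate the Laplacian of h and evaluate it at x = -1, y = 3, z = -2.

∂²h/∂x² = -10
∂²h/∂y² = 0
∂²h/∂z² = 0
∇²h = -10
At (-1, 3, -2): -10.

-10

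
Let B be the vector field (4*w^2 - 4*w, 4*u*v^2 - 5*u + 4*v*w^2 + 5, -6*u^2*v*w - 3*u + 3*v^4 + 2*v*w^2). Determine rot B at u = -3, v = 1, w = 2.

(-104, -57, -1)

(∇×B)₁ = ∂B₃/∂v − ∂B₂/∂w = -6*u^2*w + 12*v^3 - 8*v*w + 2*w^2
(∇×B)₂ = ∂B₁/∂w − ∂B₃/∂u = 12*u*v*w + 8*w - 1
(∇×B)₃ = ∂B₂/∂u − ∂B₁/∂v = 4*v^2 - 5
∇×B = (-6*u^2*w + 12*v^3 - 8*v*w + 2*w^2, 12*u*v*w + 8*w - 1, 4*v^2 - 5)
At (-3, 1, 2): (-104, -57, -1).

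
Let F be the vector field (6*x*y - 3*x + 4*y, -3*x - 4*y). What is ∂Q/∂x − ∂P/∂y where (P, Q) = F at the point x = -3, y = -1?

11

∂F₂/∂x = -3
∂F₁/∂y = 6*x + 4
Scalar curl = -6*x - 7
At (-3, -1): 11.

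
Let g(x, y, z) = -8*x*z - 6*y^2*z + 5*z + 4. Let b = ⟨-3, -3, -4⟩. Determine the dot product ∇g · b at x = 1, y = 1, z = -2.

∂g/∂x = -8*z
∂g/∂y = -12*y*z
∂g/∂z = -8*x - 6*y^2 + 5
∇g at (1, 1, -2) = (16, 24, -9)
∇g · b = (16)(-3) + (24)(-3) + (-9)(-4) = -84

-84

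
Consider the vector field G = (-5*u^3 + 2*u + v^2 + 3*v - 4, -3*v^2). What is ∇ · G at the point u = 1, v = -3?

5

∂G₁/∂u = -15*u^2 + 2
∂G₂/∂v = -6*v
∇·G = -15*u^2 - 6*v + 2
At (1, -3): 5.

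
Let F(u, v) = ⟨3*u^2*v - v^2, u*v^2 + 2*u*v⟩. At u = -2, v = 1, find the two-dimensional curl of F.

-7

∂F₂/∂u = v^2 + 2*v
∂F₁/∂v = 3*u^2 - 2*v
Scalar curl = -3*u^2 + v^2 + 4*v
At (-2, 1): -7.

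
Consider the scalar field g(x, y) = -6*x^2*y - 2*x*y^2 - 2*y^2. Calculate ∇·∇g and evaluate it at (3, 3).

∂²g/∂x² = -12*y
∂²g/∂y² = -4*(x + 1)
∇²g = -4*x - 12*y - 4
At (3, 3): -52.

-52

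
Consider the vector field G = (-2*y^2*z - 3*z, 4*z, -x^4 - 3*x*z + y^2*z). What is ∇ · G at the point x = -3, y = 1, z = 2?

10

∂G₁/∂x = 0
∂G₂/∂y = 0
∂G₃/∂z = -3*x + y^2
∇·G = -3*x + y^2
At (-3, 1, 2): 10.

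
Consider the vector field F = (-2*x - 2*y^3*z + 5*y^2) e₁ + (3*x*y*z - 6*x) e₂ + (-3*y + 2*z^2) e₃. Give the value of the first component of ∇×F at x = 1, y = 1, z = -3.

-6

(∇×F)_1 = ∂F₃/∂y − ∂F₂/∂z
= -3 − (3*x*y)
= -3*x*y - 3
At (1, 1, -3): -6.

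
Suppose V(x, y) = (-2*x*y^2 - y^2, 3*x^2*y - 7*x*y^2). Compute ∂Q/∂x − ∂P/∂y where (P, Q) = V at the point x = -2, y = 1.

∂V₂/∂x = 6*x*y - 7*y^2
∂V₁/∂y = -4*x*y - 2*y
Scalar curl = 10*x*y - 7*y^2 + 2*y
At (-2, 1): -25.

-25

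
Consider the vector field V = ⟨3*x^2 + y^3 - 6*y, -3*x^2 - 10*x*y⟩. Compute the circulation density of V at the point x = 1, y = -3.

∂V₂/∂x = -6*x - 10*y
∂V₁/∂y = 3*y^2 - 6
Scalar curl = -6*x - 3*y^2 - 10*y + 6
At (1, -3): 3.

3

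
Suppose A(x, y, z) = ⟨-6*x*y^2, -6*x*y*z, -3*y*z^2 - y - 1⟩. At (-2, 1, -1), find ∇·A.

-12

∂A₁/∂x = -6*y^2
∂A₂/∂y = -6*x*z
∂A₃/∂z = -6*y*z
∇·A = -6*x*z - 6*y^2 - 6*y*z
At (-2, 1, -1): -12.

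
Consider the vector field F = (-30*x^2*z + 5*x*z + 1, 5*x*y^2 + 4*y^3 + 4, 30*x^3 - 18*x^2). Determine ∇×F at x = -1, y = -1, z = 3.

(0, -161, 5)

(∇×F)₁ = ∂F₃/∂y − ∂F₂/∂z = 0
(∇×F)₂ = ∂F₁/∂z − ∂F₃/∂x = -120*x^2 + 41*x
(∇×F)₃ = ∂F₂/∂x − ∂F₁/∂y = 5*y^2
∇×F = (0, -120*x^2 + 41*x, 5*y^2)
At (-1, -1, 3): (0, -161, 5).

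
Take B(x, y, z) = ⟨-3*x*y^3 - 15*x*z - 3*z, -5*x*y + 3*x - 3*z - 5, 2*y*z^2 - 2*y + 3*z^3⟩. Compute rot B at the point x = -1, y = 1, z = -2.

(9, 12, -11)

(∇×B)₁ = ∂B₃/∂y − ∂B₂/∂z = 2*z^2 + 1
(∇×B)₂ = ∂B₁/∂z − ∂B₃/∂x = -15*x - 3
(∇×B)₃ = ∂B₂/∂x − ∂B₁/∂y = 9*x*y^2 - 5*y + 3
∇×B = (2*z^2 + 1, -15*x - 3, 9*x*y^2 - 5*y + 3)
At (-1, 1, -2): (9, 12, -11).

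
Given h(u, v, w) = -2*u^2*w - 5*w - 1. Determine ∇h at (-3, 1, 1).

(12, 0, -23)

∂h/∂u = -4*u*w
∂h/∂v = 0
∂h/∂w = -2*u^2 - 5
∇h = (-4*u*w, 0, -2*u^2 - 5)
At (-3, 1, 1): (12, 0, -23).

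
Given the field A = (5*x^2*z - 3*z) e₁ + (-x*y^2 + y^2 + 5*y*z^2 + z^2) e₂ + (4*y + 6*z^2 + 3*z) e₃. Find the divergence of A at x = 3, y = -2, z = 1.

∂A₁/∂x = 10*x*z
∂A₂/∂y = -2*x*y + 2*y + 5*z^2
∂A₃/∂z = 12*z + 3
∇·A = -2*x*y + 10*x*z + 2*y + 5*z^2 + 12*z + 3
At (3, -2, 1): 58.

58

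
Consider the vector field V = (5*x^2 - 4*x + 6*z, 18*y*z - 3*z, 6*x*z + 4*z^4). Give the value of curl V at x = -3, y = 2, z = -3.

(∇×V)₁ = ∂V₃/∂y − ∂V₂/∂z = -18*y + 3
(∇×V)₂ = ∂V₁/∂z − ∂V₃/∂x = -6*z + 6
(∇×V)₃ = ∂V₂/∂x − ∂V₁/∂y = 0
∇×V = (-18*y + 3, -6*z + 6, 0)
At (-3, 2, -3): (-33, 24, 0).

(-33, 24, 0)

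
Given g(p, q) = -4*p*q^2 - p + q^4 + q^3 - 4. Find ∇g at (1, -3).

(-37, -57)

∂g/∂p = -4*q^2 - 1
∂g/∂q = -8*p*q + 4*q^3 + 3*q^2
∇g = (-4*q^2 - 1, -8*p*q + 4*q^3 + 3*q^2)
At (1, -3): (-37, -57).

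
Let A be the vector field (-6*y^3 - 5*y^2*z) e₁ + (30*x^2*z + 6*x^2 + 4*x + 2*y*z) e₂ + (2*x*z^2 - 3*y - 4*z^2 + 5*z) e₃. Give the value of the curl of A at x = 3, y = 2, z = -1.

(-277, -22, -88)

(∇×A)₁ = ∂A₃/∂y − ∂A₂/∂z = -30*x^2 - 2*y - 3
(∇×A)₂ = ∂A₁/∂z − ∂A₃/∂x = -5*y^2 - 2*z^2
(∇×A)₃ = ∂A₂/∂x − ∂A₁/∂y = 60*x*z + 12*x + 18*y^2 + 10*y*z + 4
∇×A = (-30*x^2 - 2*y - 3, -5*y^2 - 2*z^2, 60*x*z + 12*x + 18*y^2 + 10*y*z + 4)
At (3, 2, -1): (-277, -22, -88).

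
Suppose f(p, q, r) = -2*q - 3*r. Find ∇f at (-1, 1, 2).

∂f/∂p = 0
∂f/∂q = -2
∂f/∂r = -3
∇f = (0, -2, -3)
At (-1, 1, 2): (0, -2, -3).

(0, -2, -3)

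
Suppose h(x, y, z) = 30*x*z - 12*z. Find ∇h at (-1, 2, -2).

(-60, 0, -42)

∂h/∂x = 30*z
∂h/∂y = 0
∂h/∂z = 30*x - 12
∇h = (30*z, 0, 30*x - 12)
At (-1, 2, -2): (-60, 0, -42).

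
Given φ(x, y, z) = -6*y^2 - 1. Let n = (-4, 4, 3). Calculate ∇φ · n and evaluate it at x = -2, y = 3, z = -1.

-144

∂φ/∂x = 0
∂φ/∂y = -12*y
∂φ/∂z = 0
∇φ at (-2, 3, -1) = (0, -36, 0)
∇φ · n = (0)(-4) + (-36)(4) + (0)(3) = -144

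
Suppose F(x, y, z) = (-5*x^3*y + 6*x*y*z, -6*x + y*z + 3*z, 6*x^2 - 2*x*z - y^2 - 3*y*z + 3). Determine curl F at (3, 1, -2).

(∇×F)₁ = ∂F₃/∂y − ∂F₂/∂z = -3*y - 3*z - 3
(∇×F)₂ = ∂F₁/∂z − ∂F₃/∂x = 6*x*y - 12*x + 2*z
(∇×F)₃ = ∂F₂/∂x − ∂F₁/∂y = 5*x^3 - 6*x*z - 6
∇×F = (-3*y - 3*z - 3, 6*x*y - 12*x + 2*z, 5*x^3 - 6*x*z - 6)
At (3, 1, -2): (0, -22, 165).

(0, -22, 165)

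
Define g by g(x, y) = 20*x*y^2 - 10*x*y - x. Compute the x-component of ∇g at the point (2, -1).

29

(∇g)_1 = ∂g/∂x = 20*y^2 - 10*y - 1
At (2, -1): 29.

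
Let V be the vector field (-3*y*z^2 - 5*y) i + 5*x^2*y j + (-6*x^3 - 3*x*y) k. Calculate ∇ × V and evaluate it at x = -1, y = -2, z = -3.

(∇×V)₁ = ∂V₃/∂y − ∂V₂/∂z = -3*x
(∇×V)₂ = ∂V₁/∂z − ∂V₃/∂x = 18*x^2 - 6*y*z + 3*y
(∇×V)₃ = ∂V₂/∂x − ∂V₁/∂y = 10*x*y + 3*z^2 + 5
∇×V = (-3*x, 18*x^2 - 6*y*z + 3*y, 10*x*y + 3*z^2 + 5)
At (-1, -2, -3): (3, -24, 52).

(3, -24, 52)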